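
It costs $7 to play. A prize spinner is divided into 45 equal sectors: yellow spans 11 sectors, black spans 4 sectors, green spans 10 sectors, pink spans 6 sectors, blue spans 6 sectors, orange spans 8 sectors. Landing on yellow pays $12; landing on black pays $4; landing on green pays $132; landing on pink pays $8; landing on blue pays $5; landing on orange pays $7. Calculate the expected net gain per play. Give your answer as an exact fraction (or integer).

143/5 dollars

E[payout] = (11/45)·12 + (4/45)·4 + (10/45)·132 + (6/45)·8 + (6/45)·5 + (8/45)·7 = 178/5
Expected profit = 178/5 − 7 = 143/5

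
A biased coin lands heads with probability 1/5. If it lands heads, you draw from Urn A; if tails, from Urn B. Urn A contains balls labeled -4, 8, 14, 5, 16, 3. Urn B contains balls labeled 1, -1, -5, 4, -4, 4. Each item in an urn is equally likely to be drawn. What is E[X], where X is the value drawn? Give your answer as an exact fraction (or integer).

E[X | Urn A] = (-4 + 8 + 14 + 5 + 16 + 3)/6 = 7
E[X | Urn B] = (1 − 1 − 5 + 4 − 4 + 4)/6 = -1/6
E[X] = (1/5)·7 + (4/5)·(-1/6) = 19/15

19/15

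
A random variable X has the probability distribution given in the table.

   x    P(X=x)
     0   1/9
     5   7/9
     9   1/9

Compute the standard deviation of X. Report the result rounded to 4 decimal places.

2.1315

E[X] = 44/9, E[X²] = 256/9
Var(X) = E[X²] − (E[X])² = 256/9 − 1936/81 = 368/81
SD(X) = √(368/81) ≈ 2.1315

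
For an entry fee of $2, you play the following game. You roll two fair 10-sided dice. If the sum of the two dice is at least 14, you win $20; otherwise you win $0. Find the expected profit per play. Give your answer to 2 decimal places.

$3.60

E[payout] = (18/25)·0 + (7/25)·20 = 28/5
Expected profit = 28/5 − 2 = 18/5 ≈ $3.60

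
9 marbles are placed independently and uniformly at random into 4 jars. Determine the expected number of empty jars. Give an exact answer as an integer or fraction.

19683/65536

Let Xⱼ=1 if jar j is empty. P(Xⱼ=1) = ((4-1)/4)^9 = 19683/262144.
By linearity, E[#empty] = 4·19683/262144 = 19683/65536.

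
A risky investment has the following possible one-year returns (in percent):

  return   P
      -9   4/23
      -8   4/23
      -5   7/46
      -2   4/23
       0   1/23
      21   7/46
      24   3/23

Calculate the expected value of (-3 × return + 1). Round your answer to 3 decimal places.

E[-3x+1] = (4/23)·28 + (4/23)·25 + (7/46)·16 + (4/23)·7 + (1/23)·1 + (7/46)·(-62) + (3/23)·(-71)
     = -133/23 ≈ -5.783

-5.783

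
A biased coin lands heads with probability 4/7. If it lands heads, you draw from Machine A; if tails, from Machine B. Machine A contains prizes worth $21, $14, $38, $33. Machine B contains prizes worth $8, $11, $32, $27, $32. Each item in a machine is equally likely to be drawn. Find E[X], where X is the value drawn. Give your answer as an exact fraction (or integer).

E[X | Machine A] = (21 + 14 + 38 + 33)/4 = 53/2
E[X | Machine B] = (8 + 11 + 32 + 27 + 32)/5 = 22
E[X] = (4/7)·53/2 + (3/7)·22 = 172/7

172/7 dollars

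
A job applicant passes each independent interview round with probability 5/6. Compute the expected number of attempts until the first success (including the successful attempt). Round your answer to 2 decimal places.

For a geometric distribution, E[trials] = 1/p = 1/(5/6) = 6/5.
≈ 1.20

1.20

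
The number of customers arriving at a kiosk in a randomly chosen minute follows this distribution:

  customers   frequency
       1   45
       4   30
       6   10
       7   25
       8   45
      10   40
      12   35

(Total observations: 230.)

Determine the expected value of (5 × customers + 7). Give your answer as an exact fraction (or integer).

951/23

Total = 230, so P(customers=1) = 45/230, etc.
E[5x+7] = (9/46)·12 + (3/23)·27 + (1/23)·37 + (5/46)·42 + (9/46)·47 + (4/23)·57 + (7/46)·67
     = 951/23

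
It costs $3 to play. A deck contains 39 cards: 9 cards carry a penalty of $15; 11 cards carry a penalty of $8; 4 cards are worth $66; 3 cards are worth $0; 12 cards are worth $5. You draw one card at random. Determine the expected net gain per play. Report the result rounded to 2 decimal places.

E[payout] = (9/39)·(-15) + (11/39)·(-8) + (4/39)·66 + (3/39)·0 + (12/39)·5 = 101/39
Expected profit = 101/39 − 3 = -16/39 ≈ -$0.41

-$0.41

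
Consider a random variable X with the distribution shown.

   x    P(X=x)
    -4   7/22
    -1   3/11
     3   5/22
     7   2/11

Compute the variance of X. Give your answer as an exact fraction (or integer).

7817/484

E[X] = (7/22)·(-4) + (3/11)·(-1) + (5/22)·3 + (2/11)·7 = 9/22
E[X²] = (7/22)·16 + (3/11)·1 + (5/22)·9 + (2/11)·49 = 359/22
Var(X) = 359/22 − (9/22)² = 7817/484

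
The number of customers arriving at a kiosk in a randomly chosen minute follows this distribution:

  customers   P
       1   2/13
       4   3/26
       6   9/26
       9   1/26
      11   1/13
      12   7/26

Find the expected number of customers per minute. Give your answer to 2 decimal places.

E[X] = (2/13)·1 + (3/26)·4 + (9/26)·6 + (1/26)·9 + (1/13)·11 + (7/26)·12
     = 185/26 ≈ 7.12

7.12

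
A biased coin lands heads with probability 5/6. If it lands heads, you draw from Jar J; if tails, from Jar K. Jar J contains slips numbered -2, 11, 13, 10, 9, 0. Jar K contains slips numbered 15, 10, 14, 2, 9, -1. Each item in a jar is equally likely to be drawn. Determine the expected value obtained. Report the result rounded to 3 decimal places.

E[X | Jar J] = (-2 + 11 + 13 + 10 + 9 + 0)/6 = 41/6
E[X | Jar K] = (15 + 10 + 14 + 2 + 9 − 1)/6 = 49/6
E[X] = (5/6)·41/6 + (1/6)·49/6 = 127/18 ≈ 7.056

7.056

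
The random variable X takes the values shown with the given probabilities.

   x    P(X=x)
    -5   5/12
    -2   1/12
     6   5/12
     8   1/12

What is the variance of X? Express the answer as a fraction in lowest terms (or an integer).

4355/144

E[X] = (5/12)·(-5) + (1/12)·(-2) + (5/12)·6 + (1/12)·8 = 11/12
E[X²] = (5/12)·25 + (1/12)·4 + (5/12)·36 + (1/12)·64 = 373/12
Var(X) = 373/12 − (11/12)² = 4355/144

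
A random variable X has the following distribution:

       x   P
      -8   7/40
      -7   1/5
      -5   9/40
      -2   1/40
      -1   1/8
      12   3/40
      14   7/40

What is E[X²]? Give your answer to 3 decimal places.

E[X²] = (7/40)·64 + (1/5)·49 + (9/40)·25 + (1/40)·4 + (1/8)·1 + (3/40)·144 + (7/40)·196
     = 1439/20 ≈ 71.950

71.950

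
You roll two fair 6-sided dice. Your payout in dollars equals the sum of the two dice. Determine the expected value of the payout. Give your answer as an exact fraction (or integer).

$7

Distribution of the sum of the two dice: 2 w.p. 1/36, 3 w.p. 1/18, 4 w.p. 1/12, 5 w.p. 1/9, 6 w.p. 5/36, 7 w.p. 1/6, …
E[payout] = (1/36)·2 + (1/18)·3 + (1/12)·4 + (1/9)·5 + (5/36)·6 + (1/6)·7 + (5/36)·8 + (1/9)·9 + (1/12)·10 + (1/18)·11 + (1/36)·12 = 7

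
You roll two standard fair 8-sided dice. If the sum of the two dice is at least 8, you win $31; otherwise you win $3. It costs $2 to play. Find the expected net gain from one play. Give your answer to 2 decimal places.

$19.81

E[payout] = (21/64)·3 + (43/64)·31 = 349/16
Expected profit = 349/16 − 2 = 317/16 ≈ $19.81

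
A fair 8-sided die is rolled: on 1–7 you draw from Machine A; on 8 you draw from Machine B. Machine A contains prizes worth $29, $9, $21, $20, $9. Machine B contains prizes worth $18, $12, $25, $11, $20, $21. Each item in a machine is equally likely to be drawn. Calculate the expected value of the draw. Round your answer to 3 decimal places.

E[X | Machine A] = (29 + 9 + 21 + 20 + 9)/5 = 88/5
E[X | Machine B] = (18 + 12 + 25 + 11 + 20 + 21)/6 = 107/6
E[X] = (7/8)·88/5 + (1/8)·107/6 = 4231/240 ≈ 17.629

$17.629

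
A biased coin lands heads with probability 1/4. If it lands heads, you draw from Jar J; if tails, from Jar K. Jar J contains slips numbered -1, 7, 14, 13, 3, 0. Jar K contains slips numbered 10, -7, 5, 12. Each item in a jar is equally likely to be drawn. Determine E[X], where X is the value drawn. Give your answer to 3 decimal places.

E[X | Jar J] = (-1 + 7 + 14 + 13 + 3 + 0)/6 = 6
E[X | Jar K] = (10 − 7 + 5 + 12)/4 = 5
E[X] = (1/4)·6 + (3/4)·5 = 21/4 ≈ 5.250

5.250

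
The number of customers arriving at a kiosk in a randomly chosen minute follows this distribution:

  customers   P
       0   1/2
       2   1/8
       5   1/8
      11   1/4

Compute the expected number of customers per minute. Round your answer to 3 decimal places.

3.625

E[X] = (1/2)·0 + (1/8)·2 + (1/8)·5 + (1/4)·11
     = 29/8 ≈ 3.625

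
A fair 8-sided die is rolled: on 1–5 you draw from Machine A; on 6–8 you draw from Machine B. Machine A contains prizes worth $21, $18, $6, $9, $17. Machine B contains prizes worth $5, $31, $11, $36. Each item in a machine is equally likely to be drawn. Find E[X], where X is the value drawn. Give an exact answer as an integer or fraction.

533/32 dollars

E[X | Machine A] = (21 + 18 + 6 + 9 + 17)/5 = 71/5
E[X | Machine B] = (5 + 31 + 11 + 36)/4 = 83/4
E[X] = (5/8)·71/5 + (3/8)·83/4 = 533/32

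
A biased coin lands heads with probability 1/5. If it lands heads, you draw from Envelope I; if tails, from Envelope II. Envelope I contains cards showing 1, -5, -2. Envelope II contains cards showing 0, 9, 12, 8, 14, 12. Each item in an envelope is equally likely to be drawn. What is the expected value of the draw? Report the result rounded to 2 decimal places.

E[X | Envelope I] = (1 − 5 − 2)/3 = -2
E[X | Envelope II] = (0 + 9 + 12 + 8 + 14 + 12)/6 = 55/6
E[X] = (1/5)·(-2) + (4/5)·55/6 = 104/15 ≈ 6.93

6.93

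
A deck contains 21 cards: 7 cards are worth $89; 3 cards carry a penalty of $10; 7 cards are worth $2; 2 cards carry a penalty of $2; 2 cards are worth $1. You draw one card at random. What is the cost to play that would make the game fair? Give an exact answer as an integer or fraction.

E[payout] = (7/21)·89 + (3/21)·(-10) + (7/21)·2 + (2/21)·(-2) + (2/21)·1 = 605/21
Fair fee = E[payout] = 605/21

605/21 dollars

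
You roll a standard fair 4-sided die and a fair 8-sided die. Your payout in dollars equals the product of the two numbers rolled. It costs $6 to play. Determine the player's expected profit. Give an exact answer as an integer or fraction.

Distribution of the product of the two numbers rolled: 1 w.p. 1/32, 2 w.p. 1/16, 3 w.p. 1/16, 4 w.p. 3/32, 5 w.p. 1/32, 6 w.p. 3/32, …
E[payout] = (1/32)·1 + (1/16)·2 + (1/16)·3 + (3/32)·4 + (1/32)·5 + (3/32)·6 + (1/32)·7 + (3/32)·8 + (1/32)·9 + (1/32)·10 + (3/32)·12 + (1/32)·14 + (1/32)·15 + (1/16)·16 + (1/32)·18 + (1/32)·20 + (1/32)·21 + (1/16)·24 + (1/32)·28 + (1/32)·32 = 45/4
Expected profit = 45/4 − 6 = 21/4

21/4 dollars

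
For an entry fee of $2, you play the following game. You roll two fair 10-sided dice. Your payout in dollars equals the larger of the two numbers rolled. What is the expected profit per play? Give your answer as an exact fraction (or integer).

103/20 dollars

Distribution of the larger of the two numbers rolled: 1 w.p. 1/100, 2 w.p. 3/100, 3 w.p. 1/20, 4 w.p. 7/100, 5 w.p. 9/100, 6 w.p. 11/100, …
E[payout] = (1/100)·1 + (3/100)·2 + (1/20)·3 + (7/100)·4 + (9/100)·5 + (11/100)·6 + (13/100)·7 + (3/20)·8 + (17/100)·9 + (19/100)·10 = 143/20
Expected profit = 143/20 − 2 = 103/20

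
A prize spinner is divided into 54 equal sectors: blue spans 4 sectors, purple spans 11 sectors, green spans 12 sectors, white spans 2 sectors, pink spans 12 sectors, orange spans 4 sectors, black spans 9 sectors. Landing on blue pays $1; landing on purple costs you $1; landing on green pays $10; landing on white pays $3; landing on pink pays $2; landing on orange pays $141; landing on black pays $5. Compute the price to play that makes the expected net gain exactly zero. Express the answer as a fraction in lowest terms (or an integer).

376/27 dollars

E[payout] = (4/54)·1 + (11/54)·(-1) + (12/54)·10 + (2/54)·3 + (12/54)·2 + (4/54)·141 + (9/54)·5 = 376/27
Fair fee = E[payout] = 376/27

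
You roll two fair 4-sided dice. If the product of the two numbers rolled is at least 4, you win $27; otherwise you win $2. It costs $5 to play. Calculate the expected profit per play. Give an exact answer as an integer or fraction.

227/16 dollars

E[payout] = (5/16)·2 + (11/16)·27 = 307/16
Expected profit = 307/16 − 5 = 227/16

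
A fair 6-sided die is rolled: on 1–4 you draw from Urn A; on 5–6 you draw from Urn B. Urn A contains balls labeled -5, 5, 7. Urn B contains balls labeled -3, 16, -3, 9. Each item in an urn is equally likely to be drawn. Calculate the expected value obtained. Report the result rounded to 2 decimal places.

E[X | Urn A] = (-5 + 5 + 7)/3 = 7/3
E[X | Urn B] = (-3 + 16 − 3 + 9)/4 = 19/4
E[X] = (2/3)·7/3 + (1/3)·19/4 = 113/36 ≈ 3.14

3.14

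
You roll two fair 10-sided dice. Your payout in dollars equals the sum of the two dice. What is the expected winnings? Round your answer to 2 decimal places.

Distribution of the sum of the two dice: 2 w.p. 1/100, 3 w.p. 1/50, 4 w.p. 3/100, 5 w.p. 1/25, 6 w.p. 1/20, 7 w.p. 3/50, …
E[payout] = (1/100)·2 + (1/50)·3 + (3/100)·4 + (1/25)·5 + (1/20)·6 + (3/50)·7 + (7/100)·8 + (2/25)·9 + (9/100)·10 + (1/10)·11 + (9/100)·12 + (2/25)·13 + (7/100)·14 + (3/50)·15 + (1/20)·16 + (1/25)·17 + (3/100)·18 + (1/50)·19 + (1/100)·20 = 11
≈ $11.00

$11.00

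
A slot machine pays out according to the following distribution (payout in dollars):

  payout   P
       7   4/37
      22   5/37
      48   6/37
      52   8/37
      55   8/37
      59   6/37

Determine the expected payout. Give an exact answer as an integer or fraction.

E[X] = (4/37)·7 + (5/37)·22 + (6/37)·48 + (8/37)·52 + (8/37)·55 + (6/37)·59
     = 1636/37

1636/37 dollars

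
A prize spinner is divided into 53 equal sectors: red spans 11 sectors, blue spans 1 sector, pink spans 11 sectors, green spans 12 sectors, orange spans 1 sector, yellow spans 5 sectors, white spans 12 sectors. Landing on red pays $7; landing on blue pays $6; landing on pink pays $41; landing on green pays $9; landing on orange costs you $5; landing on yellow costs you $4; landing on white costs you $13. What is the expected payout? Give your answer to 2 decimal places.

E[payout] = (11/53)·7 + (1/53)·6 + (11/53)·41 + (12/53)·9 + (1/53)·(-5) + (5/53)·(-4) + (12/53)·(-13) = 461/53
≈ $8.70

$8.70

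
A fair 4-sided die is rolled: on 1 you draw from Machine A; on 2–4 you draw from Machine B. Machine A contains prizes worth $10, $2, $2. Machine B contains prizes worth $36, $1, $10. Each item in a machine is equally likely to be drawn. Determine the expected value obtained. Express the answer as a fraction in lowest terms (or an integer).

E[X | Machine A] = (10 + 2 + 2)/3 = 14/3
E[X | Machine B] = (36 + 1 + 10)/3 = 47/3
E[X] = (1/4)·14/3 + (3/4)·47/3 = 155/12

155/12 dollars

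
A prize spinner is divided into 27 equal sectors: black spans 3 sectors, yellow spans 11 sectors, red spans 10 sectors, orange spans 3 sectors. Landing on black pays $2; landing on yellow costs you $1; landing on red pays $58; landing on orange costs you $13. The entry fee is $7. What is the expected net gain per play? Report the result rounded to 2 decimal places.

$12.85

E[payout] = (3/27)·2 + (11/27)·(-1) + (10/27)·58 + (3/27)·(-13) = 536/27
Expected profit = 536/27 − 7 = 347/27 ≈ $12.85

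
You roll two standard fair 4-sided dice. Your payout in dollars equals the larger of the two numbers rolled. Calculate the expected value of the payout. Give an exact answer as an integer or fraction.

25/8 dollars

Distribution of the larger of the two numbers rolled: 1 w.p. 1/16, 2 w.p. 3/16, 3 w.p. 5/16, 4 w.p. 7/16
E[payout] = (1/16)·1 + (3/16)·2 + (5/16)·3 + (7/16)·4 = 25/8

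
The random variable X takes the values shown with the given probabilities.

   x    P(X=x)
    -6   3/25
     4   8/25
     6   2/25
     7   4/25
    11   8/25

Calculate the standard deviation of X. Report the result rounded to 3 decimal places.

E[X] = 142/25, E[X²] = 1472/25
Var(X) = E[X²] − (E[X])² = 1472/25 − 20164/625 = 16636/625
SD(X) = √(16636/625) ≈ 5.159

5.159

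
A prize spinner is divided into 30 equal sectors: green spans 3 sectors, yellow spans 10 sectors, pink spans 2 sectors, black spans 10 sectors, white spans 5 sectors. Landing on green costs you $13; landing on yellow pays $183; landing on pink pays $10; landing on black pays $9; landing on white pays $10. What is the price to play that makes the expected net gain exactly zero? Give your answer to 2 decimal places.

E[payout] = (3/30)·(-13) + (10/30)·183 + (2/30)·10 + (10/30)·9 + (5/30)·10 = 1951/30
Fair fee = E[payout] = 1951/30 ≈ $65.03

$65.03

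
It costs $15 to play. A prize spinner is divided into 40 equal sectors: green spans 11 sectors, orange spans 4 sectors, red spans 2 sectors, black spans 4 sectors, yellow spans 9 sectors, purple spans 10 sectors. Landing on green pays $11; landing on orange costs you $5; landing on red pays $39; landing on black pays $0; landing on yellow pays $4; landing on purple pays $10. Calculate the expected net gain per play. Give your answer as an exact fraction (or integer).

E[payout] = (11/40)·11 + (4/40)·(-5) + (2/40)·39 + (4/40)·0 + (9/40)·4 + (10/40)·10 = 63/8
Expected profit = 63/8 − 15 = -57/8

-57/8 dollars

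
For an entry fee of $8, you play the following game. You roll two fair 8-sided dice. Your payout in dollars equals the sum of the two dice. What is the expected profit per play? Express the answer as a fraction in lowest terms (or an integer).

$1

Distribution of the sum of the two dice: 2 w.p. 1/64, 3 w.p. 1/32, 4 w.p. 3/64, 5 w.p. 1/16, 6 w.p. 5/64, 7 w.p. 3/32, …
E[payout] = (1/64)·2 + (1/32)·3 + (3/64)·4 + (1/16)·5 + (5/64)·6 + (3/32)·7 + (7/64)·8 + (1/8)·9 + (7/64)·10 + (3/32)·11 + (5/64)·12 + (1/16)·13 + (3/64)·14 + (1/32)·15 + (1/64)·16 = 9
Expected profit = 9 − 8 = 1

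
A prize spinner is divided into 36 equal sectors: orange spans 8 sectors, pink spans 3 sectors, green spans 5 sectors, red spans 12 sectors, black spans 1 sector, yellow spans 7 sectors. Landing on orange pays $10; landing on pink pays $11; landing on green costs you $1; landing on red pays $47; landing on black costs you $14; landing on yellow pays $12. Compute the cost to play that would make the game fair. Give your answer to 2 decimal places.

$20.61

E[payout] = (8/36)·10 + (3/36)·11 + (5/36)·(-1) + (12/36)·47 + (1/36)·(-14) + (7/36)·12 = 371/18
Fair fee = E[payout] = 371/18 ≈ $20.61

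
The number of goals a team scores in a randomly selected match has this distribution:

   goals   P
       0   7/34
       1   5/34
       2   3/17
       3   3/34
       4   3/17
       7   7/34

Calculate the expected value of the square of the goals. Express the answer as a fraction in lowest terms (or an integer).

495/34

E[X²] = (7/34)·0 + (5/34)·1 + (3/17)·4 + (3/34)·9 + (3/17)·16 + (7/34)·49
     = 495/34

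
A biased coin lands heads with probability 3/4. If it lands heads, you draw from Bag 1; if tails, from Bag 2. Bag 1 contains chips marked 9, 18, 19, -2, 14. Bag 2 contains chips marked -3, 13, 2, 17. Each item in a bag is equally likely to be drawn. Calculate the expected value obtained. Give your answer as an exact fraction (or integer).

E[X | Bag 1] = (9 + 18 + 19 − 2 + 14)/5 = 58/5
E[X | Bag 2] = (-3 + 13 + 2 + 17)/4 = 29/4
E[X] = (3/4)·58/5 + (1/4)·29/4 = 841/80

841/80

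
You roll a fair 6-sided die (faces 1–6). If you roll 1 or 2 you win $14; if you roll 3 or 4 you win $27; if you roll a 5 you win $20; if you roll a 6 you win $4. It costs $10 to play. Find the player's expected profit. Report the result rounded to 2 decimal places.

E[payout] = (1/6)·4 + (1/3)·14 + (1/6)·20 + (1/3)·27 = 53/3
Expected profit = 53/3 − 10 = 23/3 ≈ $7.67

$7.67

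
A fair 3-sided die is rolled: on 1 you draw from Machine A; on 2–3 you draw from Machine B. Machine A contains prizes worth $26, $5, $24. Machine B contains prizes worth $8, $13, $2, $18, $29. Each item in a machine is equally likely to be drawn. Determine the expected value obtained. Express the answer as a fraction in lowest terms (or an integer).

139/9 dollars

E[X | Machine A] = (26 + 5 + 24)/3 = 55/3
E[X | Machine B] = (8 + 13 + 2 + 18 + 29)/5 = 14
E[X] = (1/3)·55/3 + (2/3)·14 = 139/9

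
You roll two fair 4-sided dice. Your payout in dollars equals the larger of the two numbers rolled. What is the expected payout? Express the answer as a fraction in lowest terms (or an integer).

Distribution of the larger of the two numbers rolled: 1 w.p. 1/16, 2 w.p. 3/16, 3 w.p. 5/16, 4 w.p. 7/16
E[payout] = (1/16)·1 + (3/16)·2 + (5/16)·3 + (7/16)·4 = 25/8

25/8 dollars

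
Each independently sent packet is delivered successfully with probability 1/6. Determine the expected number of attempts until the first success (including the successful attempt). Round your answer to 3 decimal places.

For a geometric distribution, E[trials] = 1/p = 1/(1/6) = 6.
≈ 6.000

6.000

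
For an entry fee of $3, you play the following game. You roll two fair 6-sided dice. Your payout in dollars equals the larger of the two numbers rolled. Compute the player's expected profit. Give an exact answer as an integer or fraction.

53/36 dollars

Distribution of the larger of the two numbers rolled: 1 w.p. 1/36, 2 w.p. 1/12, 3 w.p. 5/36, 4 w.p. 7/36, 5 w.p. 1/4, 6 w.p. 11/36
E[payout] = (1/36)·1 + (1/12)·2 + (5/36)·3 + (7/36)·4 + (1/4)·5 + (11/36)·6 = 161/36
Expected profit = 161/36 − 3 = 53/36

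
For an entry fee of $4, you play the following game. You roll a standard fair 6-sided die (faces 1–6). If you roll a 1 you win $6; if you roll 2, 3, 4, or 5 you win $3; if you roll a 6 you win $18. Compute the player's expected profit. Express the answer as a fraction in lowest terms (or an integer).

$2

E[payout] = (2/3)·3 + (1/6)·6 + (1/6)·18 = 6
Expected profit = 6 − 4 = 2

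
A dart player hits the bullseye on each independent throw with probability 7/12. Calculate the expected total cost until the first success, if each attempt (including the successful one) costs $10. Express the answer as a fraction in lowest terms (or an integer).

E[#attempts] = 1/p = 12/7; E[cost] = 10·12/7 = 120/7.

120/7 dollars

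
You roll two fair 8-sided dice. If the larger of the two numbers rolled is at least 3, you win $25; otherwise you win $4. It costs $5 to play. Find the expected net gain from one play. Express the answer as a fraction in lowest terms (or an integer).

299/16 dollars

E[payout] = (1/16)·4 + (15/16)·25 = 379/16
Expected profit = 379/16 − 5 = 299/16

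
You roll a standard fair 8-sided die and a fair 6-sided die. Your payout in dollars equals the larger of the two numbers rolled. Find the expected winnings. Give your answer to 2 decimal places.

$5.23

Distribution of the larger of the two numbers rolled: 1 w.p. 1/48, 2 w.p. 1/16, 3 w.p. 5/48, 4 w.p. 7/48, 5 w.p. 3/16, 6 w.p. 11/48, …
E[payout] = (1/48)·1 + (1/16)·2 + (5/48)·3 + (7/48)·4 + (3/16)·5 + (11/48)·6 + (1/8)·7 + (1/8)·8 = 251/48
≈ $5.23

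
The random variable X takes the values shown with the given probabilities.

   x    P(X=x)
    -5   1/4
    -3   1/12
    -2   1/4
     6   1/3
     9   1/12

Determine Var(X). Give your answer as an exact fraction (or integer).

419/16

E[X] = (1/4)·(-5) + (1/12)·(-3) + (1/4)·(-2) + (1/3)·6 + (1/12)·9 = 3/4
E[X²] = (1/4)·25 + (1/12)·9 + (1/4)·4 + (1/3)·36 + (1/12)·81 = 107/4
Var(X) = 107/4 − (3/4)² = 419/16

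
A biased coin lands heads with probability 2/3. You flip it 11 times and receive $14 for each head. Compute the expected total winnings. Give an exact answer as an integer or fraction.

308/3 dollars

E[#heads] = 11·2/3 = 22/3 (linearity over flips).
E[winnings] = 14·22/3 = 308/3.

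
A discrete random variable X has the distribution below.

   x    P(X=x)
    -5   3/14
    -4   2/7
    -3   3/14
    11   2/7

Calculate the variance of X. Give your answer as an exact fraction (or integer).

2271/49

E[X] = (3/14)·(-5) + (2/7)·(-4) + (3/14)·(-3) + (2/7)·11 = 2/7
E[X²] = (3/14)·25 + (2/7)·16 + (3/14)·9 + (2/7)·121 = 325/7
Var(X) = 325/7 − (2/7)² = 2271/49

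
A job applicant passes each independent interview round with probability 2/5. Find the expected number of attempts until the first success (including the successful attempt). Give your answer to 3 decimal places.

2.500

For a geometric distribution, E[trials] = 1/p = 1/(2/5) = 5/2.
≈ 2.500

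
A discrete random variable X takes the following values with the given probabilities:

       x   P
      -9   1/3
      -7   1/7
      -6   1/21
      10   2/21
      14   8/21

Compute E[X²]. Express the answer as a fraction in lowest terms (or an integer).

2518/21

E[X²] = (1/3)·81 + (1/7)·49 + (1/21)·36 + (2/21)·100 + (8/21)·196
     = 2518/21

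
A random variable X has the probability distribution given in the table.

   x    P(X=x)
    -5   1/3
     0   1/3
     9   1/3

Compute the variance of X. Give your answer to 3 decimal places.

E[X] = (1/3)·(-5) + (1/3)·0 + (1/3)·9 = 4/3
E[X²] = (1/3)·25 + (1/3)·0 + (1/3)·81 = 106/3
Var(X) = 106/3 − (4/3)² = 302/9 ≈ 33.556

33.556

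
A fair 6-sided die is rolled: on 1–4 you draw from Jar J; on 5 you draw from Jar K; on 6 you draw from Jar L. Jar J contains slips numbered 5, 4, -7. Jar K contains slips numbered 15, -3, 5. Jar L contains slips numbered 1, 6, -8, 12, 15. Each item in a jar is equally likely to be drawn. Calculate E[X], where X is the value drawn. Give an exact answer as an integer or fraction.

203/90

E[X | Jar J] = (5 + 4 − 7)/3 = 2/3
E[X | Jar K] = (15 − 3 + 5)/3 = 17/3
E[X | Jar L] = (1 + 6 − 8 + 12 + 15)/5 = 26/5
E[X] = (2/3)·2/3 + (1/6)·17/3 + (1/6)·26/5 = 203/90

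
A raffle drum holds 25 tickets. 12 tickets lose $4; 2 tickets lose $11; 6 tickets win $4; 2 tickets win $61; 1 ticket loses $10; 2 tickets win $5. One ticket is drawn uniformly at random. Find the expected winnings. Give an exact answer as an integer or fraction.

76/25 dollars

E[payout] = (12/25)·(-4) + (2/25)·(-11) + (6/25)·4 + (2/25)·61 + (1/25)·(-10) + (2/25)·5 = 76/25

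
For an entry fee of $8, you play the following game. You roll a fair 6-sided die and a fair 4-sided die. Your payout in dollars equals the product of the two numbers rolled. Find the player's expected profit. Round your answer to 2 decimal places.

$0.75

Distribution of the product of the two numbers rolled: 1 w.p. 1/24, 2 w.p. 1/12, 3 w.p. 1/12, 4 w.p. 1/8, 5 w.p. 1/24, 6 w.p. 1/8, …
E[payout] = (1/24)·1 + (1/12)·2 + (1/12)·3 + (1/8)·4 + (1/24)·5 + (1/8)·6 + (1/12)·8 + (1/24)·9 + (1/24)·10 + (1/8)·12 + (1/24)·15 + (1/24)·16 + (1/24)·18 + (1/24)·20 + (1/24)·24 = 35/4
Expected profit = 35/4 − 8 = 3/4 ≈ $0.75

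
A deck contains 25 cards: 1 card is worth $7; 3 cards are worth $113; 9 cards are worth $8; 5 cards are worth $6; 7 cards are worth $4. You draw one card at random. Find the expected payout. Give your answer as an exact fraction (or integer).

E[payout] = (1/25)·7 + (3/25)·113 + (9/25)·8 + (5/25)·6 + (7/25)·4 = 476/25

476/25 dollars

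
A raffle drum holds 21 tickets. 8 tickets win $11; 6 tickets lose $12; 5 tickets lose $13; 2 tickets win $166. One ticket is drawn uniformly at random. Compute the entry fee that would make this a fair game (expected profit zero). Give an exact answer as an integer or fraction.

283/21 dollars

E[payout] = (8/21)·11 + (6/21)·(-12) + (5/21)·(-13) + (2/21)·166 = 283/21
Fair fee = E[payout] = 283/21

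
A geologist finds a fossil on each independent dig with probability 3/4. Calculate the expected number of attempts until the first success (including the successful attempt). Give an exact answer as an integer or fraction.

For a geometric distribution, E[trials] = 1/p = 1/(3/4) = 4/3.

4/3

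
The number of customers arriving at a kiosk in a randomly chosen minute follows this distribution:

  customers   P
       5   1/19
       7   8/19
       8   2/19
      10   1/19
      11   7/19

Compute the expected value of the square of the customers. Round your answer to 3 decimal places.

E[X²] = (1/19)·25 + (8/19)·49 + (2/19)·64 + (1/19)·100 + (7/19)·121
     = 1492/19 ≈ 78.526

78.526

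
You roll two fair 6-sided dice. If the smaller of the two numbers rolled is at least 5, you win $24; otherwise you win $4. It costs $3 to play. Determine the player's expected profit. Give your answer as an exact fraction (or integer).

E[payout] = (8/9)·4 + (1/9)·24 = 56/9
Expected profit = 56/9 − 3 = 29/9

29/9 dollars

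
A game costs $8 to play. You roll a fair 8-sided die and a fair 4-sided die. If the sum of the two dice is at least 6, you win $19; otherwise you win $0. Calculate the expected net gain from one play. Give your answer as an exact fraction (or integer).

81/16 dollars

E[payout] = (5/16)·0 + (11/16)·19 = 209/16
Expected profit = 209/16 − 8 = 81/16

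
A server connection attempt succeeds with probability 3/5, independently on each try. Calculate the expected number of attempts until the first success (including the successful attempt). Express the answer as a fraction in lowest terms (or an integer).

5/3

For a geometric distribution, E[trials] = 1/p = 1/(3/5) = 5/3.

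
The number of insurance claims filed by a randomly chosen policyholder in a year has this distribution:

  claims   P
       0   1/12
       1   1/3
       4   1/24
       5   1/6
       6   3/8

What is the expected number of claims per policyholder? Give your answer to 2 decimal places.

E[X] = (1/12)·0 + (1/3)·1 + (1/24)·4 + (1/6)·5 + (3/8)·6
     = 43/12 ≈ 3.58

3.58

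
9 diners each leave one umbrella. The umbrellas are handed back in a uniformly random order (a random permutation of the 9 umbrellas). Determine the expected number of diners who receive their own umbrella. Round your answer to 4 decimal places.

1.0000

Let Xᵢ = 1 if person i gets their own umbrella. For each i, P(Xᵢ=1) = 1/9.
By linearity of expectation, E[X₁+…+X_9] = 9·(1/9) = 1.
≈ 1.0000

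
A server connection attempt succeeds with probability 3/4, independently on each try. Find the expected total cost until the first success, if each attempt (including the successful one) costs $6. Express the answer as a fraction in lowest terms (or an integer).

E[#attempts] = 1/p = 4/3; E[cost] = 6·4/3 = 8.

$8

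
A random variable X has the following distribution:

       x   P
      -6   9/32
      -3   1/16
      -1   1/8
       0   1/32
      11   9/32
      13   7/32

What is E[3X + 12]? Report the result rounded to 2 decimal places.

23.81

E[3x+12] = (9/32)·(-6) + (1/16)·3 + (1/8)·9 + (1/32)·12 + (9/32)·45 + (7/32)·51
     = 381/16 ≈ 23.81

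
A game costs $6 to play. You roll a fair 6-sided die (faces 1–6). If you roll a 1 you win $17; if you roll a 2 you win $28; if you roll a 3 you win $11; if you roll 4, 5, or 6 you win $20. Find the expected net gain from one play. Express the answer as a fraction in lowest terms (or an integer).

E[payout] = (1/6)·11 + (1/6)·17 + (1/2)·20 + (1/6)·28 = 58/3
Expected profit = 58/3 − 6 = 40/3

40/3 dollars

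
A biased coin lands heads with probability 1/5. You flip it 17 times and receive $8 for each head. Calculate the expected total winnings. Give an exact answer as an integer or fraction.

136/5 dollars

E[#heads] = 17·1/5 = 17/5 (linearity over flips).
E[winnings] = 8·17/5 = 136/5.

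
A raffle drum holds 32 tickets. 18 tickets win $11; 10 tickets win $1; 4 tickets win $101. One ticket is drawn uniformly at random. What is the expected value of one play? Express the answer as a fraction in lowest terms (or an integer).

153/8 dollars

E[payout] = (18/32)·11 + (10/32)·1 + (4/32)·101 = 153/8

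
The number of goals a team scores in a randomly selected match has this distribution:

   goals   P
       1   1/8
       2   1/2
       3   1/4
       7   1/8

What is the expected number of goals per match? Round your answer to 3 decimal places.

E[X] = (1/8)·1 + (1/2)·2 + (1/4)·3 + (1/8)·7
     = 11/4 ≈ 2.750

2.750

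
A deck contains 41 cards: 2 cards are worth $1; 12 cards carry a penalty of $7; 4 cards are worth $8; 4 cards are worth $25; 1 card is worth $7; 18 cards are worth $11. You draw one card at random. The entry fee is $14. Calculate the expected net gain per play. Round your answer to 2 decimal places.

E[payout] = (2/41)·1 + (12/41)·(-7) + (4/41)·8 + (4/41)·25 + (1/41)·7 + (18/41)·11 = 255/41
Expected profit = 255/41 − 14 = -319/41 ≈ -$7.78

-$7.78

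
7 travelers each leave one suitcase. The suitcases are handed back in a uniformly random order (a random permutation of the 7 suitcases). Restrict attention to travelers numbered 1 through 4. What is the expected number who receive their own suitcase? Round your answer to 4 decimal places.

0.5714

Let Xᵢ = 1 if person i gets their own suitcase. For each i, P(Xᵢ=1) = 1/7.
By linearity of expectation, E[X₁+…+X_4] = 4·(1/7) = 4/7.
≈ 0.5714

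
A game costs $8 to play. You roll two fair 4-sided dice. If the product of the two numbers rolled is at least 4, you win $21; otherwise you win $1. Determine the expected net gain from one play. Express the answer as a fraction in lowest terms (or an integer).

E[payout] = (5/16)·1 + (11/16)·21 = 59/4
Expected profit = 59/4 − 8 = 27/4

27/4 dollars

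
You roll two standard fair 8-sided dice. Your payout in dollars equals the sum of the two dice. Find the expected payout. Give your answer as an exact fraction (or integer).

Distribution of the sum of the two dice: 2 w.p. 1/64, 3 w.p. 1/32, 4 w.p. 3/64, 5 w.p. 1/16, 6 w.p. 5/64, 7 w.p. 3/32, …
E[payout] = (1/64)·2 + (1/32)·3 + (3/64)·4 + (1/16)·5 + (5/64)·6 + (3/32)·7 + (7/64)·8 + (1/8)·9 + (7/64)·10 + (3/32)·11 + (5/64)·12 + (1/16)·13 + (3/64)·14 + (1/32)·15 + (1/64)·16 = 9

$9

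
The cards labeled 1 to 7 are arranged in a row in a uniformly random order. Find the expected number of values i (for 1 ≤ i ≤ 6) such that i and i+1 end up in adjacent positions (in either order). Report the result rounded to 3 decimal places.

1.714

For each i ∈ {1,…,6}, let Xᵢ = 1 if i and i+1 are adjacent. P(Xᵢ=1) = 2·(7−1)!/7! = 2/7.
By linearity, E[ΣXᵢ] = (6)·(2/7) = 12/7.
≈ 1.714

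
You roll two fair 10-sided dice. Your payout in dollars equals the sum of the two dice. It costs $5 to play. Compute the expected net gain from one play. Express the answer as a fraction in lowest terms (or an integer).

Distribution of the sum of the two dice: 2 w.p. 1/100, 3 w.p. 1/50, 4 w.p. 3/100, 5 w.p. 1/25, 6 w.p. 1/20, 7 w.p. 3/50, …
E[payout] = (1/100)·2 + (1/50)·3 + (3/100)·4 + (1/25)·5 + (1/20)·6 + (3/50)·7 + (7/100)·8 + (2/25)·9 + (9/100)·10 + (1/10)·11 + (9/100)·12 + (2/25)·13 + (7/100)·14 + (3/50)·15 + (1/20)·16 + (1/25)·17 + (3/100)·18 + (1/50)·19 + (1/100)·20 = 11
Expected profit = 11 − 5 = 6

$6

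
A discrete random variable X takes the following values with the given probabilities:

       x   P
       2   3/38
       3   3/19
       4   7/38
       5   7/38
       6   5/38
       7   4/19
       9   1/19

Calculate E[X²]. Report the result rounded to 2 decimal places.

28.61

E[X²] = (3/38)·4 + (3/19)·9 + (7/38)·16 + (7/38)·25 + (5/38)·36 + (4/19)·49 + (1/19)·81
     = 1087/38 ≈ 28.61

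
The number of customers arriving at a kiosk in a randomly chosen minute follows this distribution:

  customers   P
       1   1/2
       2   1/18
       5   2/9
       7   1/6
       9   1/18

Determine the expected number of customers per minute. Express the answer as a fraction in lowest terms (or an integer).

E[X] = (1/2)·1 + (1/18)·2 + (2/9)·5 + (1/6)·7 + (1/18)·9
     = 61/18

61/18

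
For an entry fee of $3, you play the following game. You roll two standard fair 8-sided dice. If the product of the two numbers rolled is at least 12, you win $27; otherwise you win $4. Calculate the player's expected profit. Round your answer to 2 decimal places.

$15.73

E[payout] = (23/64)·4 + (41/64)·27 = 1199/64
Expected profit = 1199/64 − 3 = 1007/64 ≈ $15.73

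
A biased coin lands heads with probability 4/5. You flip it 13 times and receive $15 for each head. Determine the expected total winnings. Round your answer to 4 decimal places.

E[#heads] = 13·4/5 = 52/5 (linearity over flips).
E[winnings] = 15·52/5 = 156.
≈ 156.0000

$156.0000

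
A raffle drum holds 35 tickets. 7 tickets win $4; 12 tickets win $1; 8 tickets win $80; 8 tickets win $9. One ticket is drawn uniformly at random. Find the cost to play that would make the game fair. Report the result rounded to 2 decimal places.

$21.49

E[payout] = (7/35)·4 + (12/35)·1 + (8/35)·80 + (8/35)·9 = 752/35
Fair fee = E[payout] = 752/35 ≈ $21.49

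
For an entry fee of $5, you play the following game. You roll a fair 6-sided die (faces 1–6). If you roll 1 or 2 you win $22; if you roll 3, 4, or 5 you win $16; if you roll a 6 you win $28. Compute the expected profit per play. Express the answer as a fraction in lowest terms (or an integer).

E[payout] = (1/2)·16 + (1/3)·22 + (1/6)·28 = 20
Expected profit = 20 − 5 = 15

$15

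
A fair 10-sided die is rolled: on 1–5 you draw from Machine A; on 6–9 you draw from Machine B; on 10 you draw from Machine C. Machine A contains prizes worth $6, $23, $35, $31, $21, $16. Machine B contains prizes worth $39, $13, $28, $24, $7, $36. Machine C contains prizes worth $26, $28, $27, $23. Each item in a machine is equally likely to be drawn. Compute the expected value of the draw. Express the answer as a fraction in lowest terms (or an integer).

E[X | Machine A] = (6 + 23 + 35 + 31 + 21 + 16)/6 = 22
E[X | Machine B] = (39 + 13 + 28 + 24 + 7 + 36)/6 = 49/2
E[X | Machine C] = (26 + 28 + 27 + 23)/4 = 26
E[X] = (1/2)·22 + (2/5)·49/2 + (1/10)·26 = 117/5

117/5 dollars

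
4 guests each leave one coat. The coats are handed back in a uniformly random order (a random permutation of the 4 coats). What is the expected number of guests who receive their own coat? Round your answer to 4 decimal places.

Let Xᵢ = 1 if person i gets their own coat. For each i, P(Xᵢ=1) = 1/4.
By linearity of expectation, E[X₁+…+X_4] = 4·(1/4) = 1.
≈ 1.0000

1.0000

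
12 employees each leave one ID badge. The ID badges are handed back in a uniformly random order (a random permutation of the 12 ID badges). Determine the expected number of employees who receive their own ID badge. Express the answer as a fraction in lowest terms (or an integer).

1

Let Xᵢ = 1 if person i gets their own ID badge. For each i, P(Xᵢ=1) = 1/12.
By linearity of expectation, E[X₁+…+X_12] = 12·(1/12) = 1.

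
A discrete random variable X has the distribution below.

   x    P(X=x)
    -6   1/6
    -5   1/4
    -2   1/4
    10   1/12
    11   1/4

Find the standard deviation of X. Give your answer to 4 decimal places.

E[X] = 5/6, E[X²] = 311/6
Var(X) = E[X²] − (E[X])² = 311/6 − 25/36 = 1841/36
SD(X) = √(1841/36) ≈ 7.1511

7.1511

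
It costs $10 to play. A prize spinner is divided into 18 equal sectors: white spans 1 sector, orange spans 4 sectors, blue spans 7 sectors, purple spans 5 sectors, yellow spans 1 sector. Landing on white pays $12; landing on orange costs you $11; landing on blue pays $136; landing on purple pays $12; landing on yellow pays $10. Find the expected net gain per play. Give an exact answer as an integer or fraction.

E[payout] = (1/18)·12 + (4/18)·(-11) + (7/18)·136 + (5/18)·12 + (1/18)·10 = 55
Expected profit = 55 − 10 = 45

$45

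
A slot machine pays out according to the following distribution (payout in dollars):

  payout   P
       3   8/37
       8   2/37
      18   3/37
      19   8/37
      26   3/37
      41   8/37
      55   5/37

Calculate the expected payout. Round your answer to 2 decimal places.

$25.05

E[X] = (8/37)·3 + (2/37)·8 + (3/37)·18 + (8/37)·19 + (3/37)·26 + (8/37)·41 + (5/37)·55
     = 927/37 ≈ 25.05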